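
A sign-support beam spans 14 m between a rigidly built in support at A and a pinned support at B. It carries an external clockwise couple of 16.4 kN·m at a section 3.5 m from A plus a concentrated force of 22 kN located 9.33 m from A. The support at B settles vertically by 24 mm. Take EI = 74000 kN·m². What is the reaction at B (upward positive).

R_B = 10.23 kN

Take the reaction at B as the redundant and release it; the primary structure is a cantilever fixed at A.
Free-end deflection of the primary structure under the applied loading (downward +):
  clockwise couple 16.4 at a = 3.5: M₀a(2L − a)/(2EI) = 703.1/EI
  point load 22 at a = 9.33: Pa²(3L − a)/(6EI) = 10428/EI
  δ_0 = 11131/EI
Tip deflection under a unit load at B: L³/(3EI) = 914.7/EI.
With EI = 74000 kN·m²: δ_0 = 0.15042 m and δ_{BB} = 0.01236 m/kN.
Compatibility — the beam at B must follow the support down by 0.024 m: δ_0 − R_B·δ_{BB} = 0.024, so R_B = (0.15042 − 0.024)/0.01236 = 10.23 kN.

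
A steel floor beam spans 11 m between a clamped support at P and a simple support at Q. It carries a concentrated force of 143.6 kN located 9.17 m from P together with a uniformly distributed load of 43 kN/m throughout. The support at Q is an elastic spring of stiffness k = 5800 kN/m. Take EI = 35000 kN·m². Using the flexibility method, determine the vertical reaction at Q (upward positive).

Remove the prop at Q; the released (primary) structure is a cantilever built in at P.
Downward deflection at the released point Q due to the loads:
  point load 143.6 at a = 9.17: Pa²(3L − a)/(6EI) = 47959/EI
  UDL 43: wL⁴/(8EI) = 78695/EI
  δ_0 = 126654/EI
Tip deflection under a unit load at Q: L³/(3EI) = 443.7/EI.
With EI = 35000 kN·m²: δ_0 = 3.6187 m and δ_{QQ} = 0.012676 m/kN.
Compatibility — the spring shortens by R_Q/k under the reaction it provides: δ_0 − R_Q·δ_{QQ} = R_Q/k. With 1/k = 0.000172 m/kN, R_Q = δ_0 / (δ_{QQ} + 1/k) = 3.6187 / (0.012676 + 0.000172) = 281.6 kN.

R_Q = 281.6 kN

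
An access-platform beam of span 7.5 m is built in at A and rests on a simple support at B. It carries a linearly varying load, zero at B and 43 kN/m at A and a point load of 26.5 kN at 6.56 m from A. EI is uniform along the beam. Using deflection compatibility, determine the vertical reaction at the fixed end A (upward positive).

R_A = 134 kN

Choose R_B as the redundant. The primary structure is the cantilever fixed at A.
Free-end deflection of the primary structure under the applied loading (downward +):
  triangular load, peak 43 at the fixed end: w₀L⁴/(30EI) = 4535/EI
  point load 26.5 at a = 6.56: Pa²(3L − a)/(6EI) = 3030/EI
  δ_0 = 7565/EI
Tip deflection under a unit load at B: L³/(3EI) = 140.6/EI.
Compatibility at B: δ_0 − R_B·δ_{BB} = 0, so R_B = 7565/140.6 = 53.79 kN.
Vertical equilibrium: R_A = ΣP − R_B = 187.8 − 53.79 = 134 kN.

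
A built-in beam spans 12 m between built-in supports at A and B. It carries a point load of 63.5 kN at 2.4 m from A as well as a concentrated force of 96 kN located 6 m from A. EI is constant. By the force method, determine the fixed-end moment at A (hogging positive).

M_A = 241.5 kN·m

Release both end moments; the primary structure is a simply-supported span AB with redundants M_A and M_B.
On the primary (simply-supported) span, the end slopes from the loading are:
  at A: point load 63.5 at a = 2.4: Pab(L + b)/(6LEI) = 438.9/EI
  at B: point load 63.5 at a = 2.4: Pab(L + a)/(6LEI) = 292.6/EI
  at A: point load 96 at a = 6: Pab(L + b)/(6LEI) = 864/EI
  at B: point load 96 at a = 6: Pab(L + a)/(6LEI) = 864/EI
  θ_A0 = 1303/EI,  θ_B0 = 1157/EI
Flexibility coefficients: a unit moment at one end gives L/(3EI) there and L/(6EI) at the far end, so f₁₁ = f₂₂ = 4/EI and f₁₂ = f₂₁ = 2/EI.
Compatibility — zero rotation at each built-in end:
  4 M_A + 2 M_B = 1303
  2 M_A + 4 M_B = 1157
Solving the pair gives M_A = 241.5 kN·m and M_B = 168.4 kN·m (hogging).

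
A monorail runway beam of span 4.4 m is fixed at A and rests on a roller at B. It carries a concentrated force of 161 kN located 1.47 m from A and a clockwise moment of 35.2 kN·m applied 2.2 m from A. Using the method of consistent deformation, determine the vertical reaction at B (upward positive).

Take the reaction at B as the redundant and release it; the primary structure is a cantilever fixed at A.
Downward deflection at the released point B due to the loads:
  point load 161 at a = 1.47: Pa²(3L − a)/(6EI) = 680.2/EI
  clockwise couple 35.2 at a = 2.2: M₀a(2L − a)/(2EI) = 255.6/EI
  δ_0 = 935.7/EI
Flexibility coefficient — unit upward force at B: δ_{BB} = L³/(3EI) = 28.39/EI.
Compatibility at B: δ_0 − R_B·δ_{BB} = 0, so R_B = 935.7/28.39 = 32.95 kN.

R_B = 32.95 kN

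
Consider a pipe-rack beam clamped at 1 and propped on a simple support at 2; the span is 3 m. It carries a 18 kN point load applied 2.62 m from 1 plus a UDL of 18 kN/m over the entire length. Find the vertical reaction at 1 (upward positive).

R_1 = 37.15 kN

Choose R_2 as the redundant. The primary structure is the cantilever fixed at 1.
Free-end deflection of the primary structure under the applied loading (downward +):
  point load 18 at a = 2.62: Pa²(3L − a)/(6EI) = 131.4/EI
  UDL 18: wL⁴/(8EI) = 182.2/EI
  δ_0 = 313.6/EI
Tip deflection under a unit load at 2: L³/(3EI) = 9/EI.
Compatibility at 2: δ_0 − R_2·δ_{22} = 0, so R_2 = 313.6/9 = 34.85 kN.
Vertical equilibrium: R_1 = ΣP − R_2 = 72 − 34.85 = 37.15 kN.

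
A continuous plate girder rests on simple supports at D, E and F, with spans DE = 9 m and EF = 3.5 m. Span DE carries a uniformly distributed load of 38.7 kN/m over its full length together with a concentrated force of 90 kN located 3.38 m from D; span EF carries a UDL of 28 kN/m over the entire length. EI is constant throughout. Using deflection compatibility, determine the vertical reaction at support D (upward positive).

R_D = 187.2 kN

Take M_E as the redundant. Released structure: two simple spans DE and EF with a hinge at E.
Discontinuity in slope at E on the released structure — sum the simple-span end rotations:
  span DE: UDL 38.7: wL³/(24EI) = 1176/EI
  span DE: point load 90 at a = 3.38: Pab(L + a)/(6LEI) = 391.9/EI
  span EF: UDL 28: wL³/(24EI) = 50.02/EI
  relative rotation θ_0 = (1567 + 50.02)/EI = 1617/EI
A unit hogging moment at E produces rotation L₁/(3EI) + L₂/(3EI) = 4.167/EI.
Compatibility: M_E·(L₁+L₂)/(3EI) = θ_0, giving M_E = 388.2 kN·m (hogging).
Span DE, ΣM about D with M_E applied at E: R_E^{DE}·9 = 1872 + 388.2, so R_E^{DE} = 251.1 kN and R_D = 438.3 − 251.1 = 187.2 kN.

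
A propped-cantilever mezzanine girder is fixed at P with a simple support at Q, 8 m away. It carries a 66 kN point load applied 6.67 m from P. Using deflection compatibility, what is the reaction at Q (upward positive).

R_Q = 49.69 kN

Remove the prop at Q; the released (primary) structure is a cantilever built in at P.
Downward deflection at the released point Q due to the loads:
  point load 66 at a = 6.67: Pa²(3L − a)/(6EI) = 8481/EI
Flexibility coefficient — unit upward force at Q: δ_{QQ} = L³/(3EI) = 170.7/EI.
The prop prevents deflection at Q: R_Q = δ_0/δ_{QQ} = 8481/170.7 = 49.69 kN.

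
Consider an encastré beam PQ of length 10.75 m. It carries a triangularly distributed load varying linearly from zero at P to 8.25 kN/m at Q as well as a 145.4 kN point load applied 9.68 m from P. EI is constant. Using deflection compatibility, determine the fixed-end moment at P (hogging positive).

M_P = 45.72 kN·m

Take the two fixed-end moments M_P, M_Q as redundants; the released structure is the simple span PQ.
Simple-span end rotations at P and Q under the given loads:
  at P: triangular load, peak 8.25: 7w₀L³/(360EI) = 199.3/EI
  at Q: triangular load, peak 8.25: w₀L³/(45EI) = 227.8/EI
  at P: point load 145.4 at a = 9.68: Pab(L + b)/(6LEI) = 276/EI
  at Q: point load 145.4 at a = 9.68: Pab(L + a)/(6LEI) = 477/EI
  θ_P0 = 475.3/EI,  θ_Q0 = 704.8/EI
Flexibility coefficients: a unit moment at one end gives L/(3EI) there and L/(6EI) at the far end, so f₁₁ = f₂₂ = 3.583/EI and f₁₂ = f₂₁ = 1.792/EI.
Compatibility — zero rotation at each built-in end:
  3.583 M_P + 1.792 M_Q = 475.3
  1.792 M_P + 3.583 M_Q = 704.8
Solving the pair gives M_P = 45.72 kN·m and M_Q = 173.8 kN·m (hogging).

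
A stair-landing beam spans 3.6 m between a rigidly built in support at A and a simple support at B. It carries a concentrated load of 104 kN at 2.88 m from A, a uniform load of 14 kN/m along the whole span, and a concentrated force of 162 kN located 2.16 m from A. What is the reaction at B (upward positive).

R_B = 162.1 kN

Remove the prop at B; the released (primary) structure is a cantilever built in at A.
Deflection at B on the released cantilever, summing each load's contribution:
  point load 104 at a = 2.88: Pa²(3L − a)/(6EI) = 1139/EI
  UDL 14: wL⁴/(8EI) = 293.9/EI
  point load 162 at a = 2.16: Pa²(3L − a)/(6EI) = 1088/EI
  δ_0 = 2521/EI
Flexibility coefficient — unit upward force at B: δ_{BB} = L³/(3EI) = 15.55/EI.
The prop prevents deflection at B: R_B = δ_0/δ_{BB} = 2521/15.55 = 162.1 kN.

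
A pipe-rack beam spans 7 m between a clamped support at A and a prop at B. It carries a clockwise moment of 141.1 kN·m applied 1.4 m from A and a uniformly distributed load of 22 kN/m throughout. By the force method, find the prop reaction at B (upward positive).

Choose R_B as the redundant. The primary structure is the cantilever fixed at A.
Downward deflection at the released point B due to the loads:
  clockwise couple 141.1 at a = 1.4: M₀a(2L − a)/(2EI) = 1245/EI
  UDL 22: wL⁴/(8EI) = 6603/EI
  δ_0 = 7847/EI
Tip deflection under a unit load at B: L³/(3EI) = 114.3/EI.
Compatibility at B: δ_0 − R_B·δ_{BB} = 0, so R_B = 7847/114.3 = 68.63 kN.

R_B = 68.63 kN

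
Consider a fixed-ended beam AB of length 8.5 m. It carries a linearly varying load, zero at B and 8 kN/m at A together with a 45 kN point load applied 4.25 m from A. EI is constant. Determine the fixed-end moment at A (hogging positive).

M_A = 76.71 kN·m

Take the two fixed-end moments M_A, M_B as redundants; the released structure is the simple span AB.
End rotations of the released simple span under the applied load (×1/EI):
  at A: triangular load, peak 8: w₀L³/(45EI) = 109.2/EI
  at B: triangular load, peak 8: 7w₀L³/(360EI) = 95.53/EI
  at A: point load 45 at a = 4.25: Pab(L + b)/(6LEI) = 203.2/EI
  at B: point load 45 at a = 4.25: Pab(L + a)/(6LEI) = 203.2/EI
  θ_A0 = 312.4/EI,  θ_B0 = 298.7/EI
Flexibility coefficients: a unit moment at one end gives L/(3EI) there and L/(6EI) at the far end, so f₁₁ = f₂₂ = 2.833/EI and f₁₂ = f₂₁ = 1.417/EI.
Compatibility — zero rotation at each built-in end:
  2.833 M_A + 1.417 M_B = 312.4
  1.417 M_A + 2.833 M_B = 298.7
Solving the pair gives M_A = 76.71 kN·m and M_B = 67.08 kN·m (hogging).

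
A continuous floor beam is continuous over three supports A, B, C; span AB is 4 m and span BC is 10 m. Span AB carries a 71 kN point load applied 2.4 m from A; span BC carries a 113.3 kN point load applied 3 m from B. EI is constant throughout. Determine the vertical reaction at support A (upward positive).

Release continuity at B by inserting a hinge; the redundant is the internal moment M_B. The primary structure is two simply-supported spans AB and BC.
Discontinuity in slope at B on the released structure — sum the simple-span end rotations:
  span AB: point load 71 at a = 2.4: Pab(L + a)/(6LEI) = 72.7/EI
  span BC: point load 113.3 at a = 3: Pab(L + b)/(6LEI) = 674.1/EI
  relative rotation θ_0 = (72.7 + 674.1)/EI = 746.8/EI
A unit hogging moment at B produces rotation L₁/(3EI) + L₂/(3EI) = 4.667/EI.
Slope continuity at B: θ_0 = M_B·4.667/EI, so M_B = 746.8/4.667 = 160 kN·m (hogging).
Span AB, ΣM about A with M_B applied at B: R_B^{AB}·4 = 170.4 + 160, so R_B^{AB} = 82.61 kN and R_A = 71 − 82.61 = -11.61 kN.

R_A = -11.61 kN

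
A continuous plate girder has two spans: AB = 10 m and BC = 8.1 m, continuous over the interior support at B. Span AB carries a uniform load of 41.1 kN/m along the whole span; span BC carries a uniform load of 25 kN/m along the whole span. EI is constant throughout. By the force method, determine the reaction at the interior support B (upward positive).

R_B = 390.7 kN

Release continuity at B by inserting a hinge; the redundant is the internal moment M_B. The primary structure is two simply-supported spans AB and BC.
Rotations at B on the released spans (each span's end-slope, ×1/EI):
  span AB: UDL 41.1: wL³/(24EI) = 1712/EI
  span BC: UDL 25: wL³/(24EI) = 553.6/EI
  relative rotation θ_0 = (1712 + 553.6)/EI = 2266/EI
A unit hogging moment at B produces rotation L₁/(3EI) + L₂/(3EI) = 6.033/EI.
Slope continuity at B: θ_0 = M_B·6.033/EI, so M_B = 2266/6.033 = 375.6 kN·m (hogging).
Span AB, ΣM about A with M_B applied at B: R_B^{AB}·10 = 2055 + 375.6, so R_B^{AB} = 243.1 kN and R_A = 411 − 243.1 = 167.9 kN.
Span BC, ΣM about C: R_B^{BC}·8.1 = 820.1 + 375.6, so R_B^{BC} = 147.6 kN and R_C = 202.5 − 147.6 = 54.88 kN.
R_B = 243.1 + 147.6 = 390.7 kN.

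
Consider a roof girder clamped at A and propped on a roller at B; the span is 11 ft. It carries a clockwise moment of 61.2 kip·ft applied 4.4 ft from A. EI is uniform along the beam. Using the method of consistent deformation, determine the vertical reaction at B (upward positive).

Choose R_B as the redundant. The primary structure is the cantilever fixed at A.
Free-end deflection of the primary structure under the applied loading (downward +):
  clockwise couple 61.2 at a = 4.4: M₀a(2L − a)/(2EI) = 2370/EI
Flexibility coefficient — unit upward force at B: δ_{BB} = L³/(3EI) = 443.7/EI.
The prop prevents deflection at B: R_B = δ_0/δ_{BB} = 2370/443.7 = 5.341 kip.

R_B = 5.341 kip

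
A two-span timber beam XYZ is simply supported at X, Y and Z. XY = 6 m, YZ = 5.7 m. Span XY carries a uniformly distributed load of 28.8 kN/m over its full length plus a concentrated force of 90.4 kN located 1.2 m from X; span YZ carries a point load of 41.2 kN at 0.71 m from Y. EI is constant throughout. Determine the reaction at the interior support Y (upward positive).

Release continuity at Y by inserting a hinge; the redundant is the internal moment M_Y. The primary structure is two simply-supported spans XY and YZ.
Rotations at Y on the released spans (each span's end-slope, ×1/EI):
  span XY: UDL 28.8: wL³/(24EI) = 259.2/EI
  span XY: point load 90.4 at a = 1.2: Pab(L + a)/(6LEI) = 104.1/EI
  span YZ: point load 41.2 at a = 0.71: Pab(L + b)/(6LEI) = 45.63/EI
  relative rotation θ_0 = (363.3 + 45.63)/EI = 409/EI
A unit hogging moment at Y produces rotation L₁/(3EI) + L₂/(3EI) = 3.9/EI.
Compatibility: M_Y·(L₁+L₂)/(3EI) = θ_0, giving M_Y = 104.9 kN·m (hogging).
Span XY, ΣM about X with M_Y applied at Y: R_Y^{XY}·6 = 626.9 + 104.9, so R_Y^{XY} = 122 kN and R_X = 263.2 − 122 = 141.2 kN.
Span YZ, ΣM about Z: R_Y^{YZ}·5.7 = 205.6 + 104.9, so R_Y^{YZ} = 54.47 kN and R_Z = 41.2 − 54.47 = -13.27 kN.
R_Y = 122 + 54.47 = 176.4 kN.

R_Y = 176.4 kN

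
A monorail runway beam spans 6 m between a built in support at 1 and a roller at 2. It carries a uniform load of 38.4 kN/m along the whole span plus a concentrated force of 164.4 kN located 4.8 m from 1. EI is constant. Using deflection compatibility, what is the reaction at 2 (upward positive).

R_2 = 202.1 kN

Take the reaction at 2 as the redundant and release it; the primary structure is a cantilever fixed at 1.
Free-end deflection of the primary structure under the applied loading (downward +):
  UDL 38.4: wL⁴/(8EI) = 6221/EI
  point load 164.4 at a = 4.8: Pa²(3L − a)/(6EI) = 8333/EI
  δ_0 = 14554/EI
Flexibility coefficient — unit upward force at 2: δ_{22} = L³/(3EI) = 72/EI.
The prop prevents deflection at 2: R_2 = δ_0/δ_{22} = 14554/72 = 202.1 kN.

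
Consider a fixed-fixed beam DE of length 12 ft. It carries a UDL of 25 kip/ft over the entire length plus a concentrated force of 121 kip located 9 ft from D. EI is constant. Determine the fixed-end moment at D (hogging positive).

Take the two fixed-end moments M_D, M_E as redundants; the released structure is the simple span DE.
End rotations of the released simple span under the applied load (×1/EI):
  at D: UDL 25: wL³/(24EI) = 1800/EI
  at E: UDL 25: wL³/(24EI) = 1800/EI
  at D: point load 121 at a = 9: Pab(L + b)/(6LEI) = 680.6/EI
  at E: point load 121 at a = 9: Pab(L + a)/(6LEI) = 952.9/EI
  θ_D0 = 2481/EI,  θ_E0 = 2753/EI
Flexibility coefficients: a unit moment at one end gives L/(3EI) there and L/(6EI) at the far end, so f₁₁ = f₂₂ = 4/EI and f₁₂ = f₂₁ = 2/EI.
Compatibility — zero rotation at each built-in end:
  4 M_D + 2 M_E = 2481
  2 M_D + 4 M_E = 2753
Solving the pair gives M_D = 368.1 kip·ft and M_E = 504.2 kip·ft (hogging).

M_D = 368.1 kip·ft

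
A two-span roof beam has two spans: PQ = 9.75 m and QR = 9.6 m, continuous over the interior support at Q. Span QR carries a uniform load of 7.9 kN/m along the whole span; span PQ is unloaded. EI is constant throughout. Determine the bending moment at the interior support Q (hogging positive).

Insert a hinge at Q; M_Q is the redundant, and each span becomes simply supported.
Rotations at Q on the released spans (each span's end-slope, ×1/EI):
  span QR: UDL 7.9: wL³/(24EI) = 291.2/EI
  relative rotation θ_0 = (0 + 291.2)/EI = 291.2/EI
A unit hogging moment at Q produces rotation L₁/(3EI) + L₂/(3EI) = 6.45/EI.
Compatibility: M_Q·(L₁+L₂)/(3EI) = θ_0, giving M_Q = 45.15 kN·m (hogging).

M_Q = 45.15 kN·m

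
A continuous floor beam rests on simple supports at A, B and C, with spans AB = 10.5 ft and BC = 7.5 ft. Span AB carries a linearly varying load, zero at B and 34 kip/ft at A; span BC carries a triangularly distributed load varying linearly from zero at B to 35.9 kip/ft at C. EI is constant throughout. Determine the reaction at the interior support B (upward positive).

Take M_B as the redundant. Released structure: two simple spans AB and BC with a hinge at B.
Rotations at B on the released spans (each span's end-slope, ×1/EI):
  span AB: triangular load, peak 34: 7w₀L³/(360EI) = 765.3/EI
  span BC: triangular load, peak 35.9: 7w₀L³/(360EI) = 294.5/EI
  relative rotation θ_0 = (765.3 + 294.5)/EI = 1060/EI
A unit hogging moment at B produces rotation L₁/(3EI) + L₂/(3EI) = 6/EI.
Slope continuity at B: θ_0 = M_B·6/EI, so M_B = 1060/6 = 176.6 kip·ft (hogging).
Span AB, ΣM about A with M_B applied at B: R_B^{AB}·10.5 = 624.8 + 176.6, so R_B^{AB} = 76.32 kip and R_A = 178.5 − 76.32 = 102.2 kip.
Span BC, ΣM about C: R_B^{BC}·7.5 = 336.6 + 176.6, so R_B^{BC} = 68.43 kip and R_C = 134.6 − 68.43 = 66.2 kip.
R_B = 76.32 + 68.43 = 144.7 kip.

R_B = 144.7 kip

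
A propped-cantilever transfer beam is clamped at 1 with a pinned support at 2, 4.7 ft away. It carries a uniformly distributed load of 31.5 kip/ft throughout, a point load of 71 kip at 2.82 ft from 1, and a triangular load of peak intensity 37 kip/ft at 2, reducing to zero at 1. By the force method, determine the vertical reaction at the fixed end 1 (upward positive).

R_1 = 172 kip

Choose R_2 as the redundant. The primary structure is the cantilever fixed at 1.
Free-end deflection of the primary structure under the applied loading (downward +):
  UDL 31.5: wL⁴/(8EI) = 1921/EI
  point load 71 at a = 2.82: Pa²(3L − a)/(6EI) = 1061/EI
  triangular load, peak 37 at the free end: 11w₀L⁴/(120EI) = 1655/EI
  δ_0 = 4638/EI
Tip deflection under a unit load at 2: L³/(3EI) = 34.61/EI.
The prop prevents deflection at 2: R_2 = δ_0/δ_{22} = 4638/34.61 = 134 kip.
Vertical equilibrium: R_1 = ΣP − R_2 = 306 − 134 = 172 kip.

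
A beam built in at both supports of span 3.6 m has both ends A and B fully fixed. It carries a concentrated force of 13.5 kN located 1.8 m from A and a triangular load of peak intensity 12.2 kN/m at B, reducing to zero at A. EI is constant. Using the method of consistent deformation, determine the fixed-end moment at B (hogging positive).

Release both end moments; the primary structure is a simply-supported span AB with redundants M_A and M_B.
Simple-span end rotations at A and B under the given loads:
  at A: point load 13.5 at a = 1.8: Pab(L + b)/(6LEI) = 10.94/EI
  at B: point load 13.5 at a = 1.8: Pab(L + a)/(6LEI) = 10.94/EI
  at A: triangular load, peak 12.2: 7w₀L³/(360EI) = 11.07/EI
  at B: triangular load, peak 12.2: w₀L³/(45EI) = 12.65/EI
  θ_A0 = 22/EI,  θ_B0 = 23.58/EI
Flexibility coefficients: a unit moment at one end gives L/(3EI) there and L/(6EI) at the far end, so f₁₁ = f₂₂ = 1.2/EI and f₁₂ = f₂₁ = 0.6/EI.
Compatibility — zero rotation at each built-in end:
  1.2 M_A + 0.6 M_B = 22
  0.6 M_A + 1.2 M_B = 23.58
Solving the pair gives M_A = 11.35 kN·m and M_B = 13.98 kN·m (hogging).

M_B = 13.98 kN·m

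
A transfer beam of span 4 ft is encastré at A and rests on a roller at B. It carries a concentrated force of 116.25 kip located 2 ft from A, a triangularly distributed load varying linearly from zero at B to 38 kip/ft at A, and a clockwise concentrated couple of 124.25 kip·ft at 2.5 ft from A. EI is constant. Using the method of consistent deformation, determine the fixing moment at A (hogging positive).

Take the reaction at B as the redundant and release it; the primary structure is a cantilever fixed at A.
Deflection at B on the released cantilever, summing each load's contribution:
  point load 116.25 at a = 2: Pa²(3L − a)/(6EI) = 775/EI
  triangular load, peak 38 at the fixed end: w₀L⁴/(30EI) = 324.3/EI
  clockwise couple 124.25 at a = 2.5: M₀a(2L − a)/(2EI) = 854.2/EI
  δ_0 = 1953/EI
Flexibility coefficient — unit upward force at B: δ_{BB} = L³/(3EI) = 21.33/EI.
Compatibility at B: δ_0 − R_B·δ_{BB} = 0, so R_B = 1953/21.33 = 91.57 kip.
Moment equilibrium about A: M_A = Σ(load moments about A) − R_B·L = 458.1 − 91.57×4 = 91.8 kip·ft.

M_A = 91.8 kip·ft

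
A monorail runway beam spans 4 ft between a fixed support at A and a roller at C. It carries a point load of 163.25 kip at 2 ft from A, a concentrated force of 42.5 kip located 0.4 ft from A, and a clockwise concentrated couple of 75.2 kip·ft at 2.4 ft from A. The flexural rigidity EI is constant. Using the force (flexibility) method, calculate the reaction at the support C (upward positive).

R_C = 75.32 kip

Take the reaction at C as the redundant and release it; the primary structure is a cantilever fixed at A.
Free-end deflection of the primary structure under the applied loading (downward +):
  point load 163.25 at a = 2: Pa²(3L − a)/(6EI) = 1088/EI
  point load 42.5 at a = 0.4: Pa²(3L − a)/(6EI) = 13.15/EI
  clockwise couple 75.2 at a = 2.4: M₀a(2L − a)/(2EI) = 505.3/EI
  δ_0 = 1607/EI
Flexibility coefficient — unit upward force at C: δ_{CC} = L³/(3EI) = 21.33/EI.
The prop prevents deflection at C: R_C = δ_0/δ_{CC} = 1607/21.33 = 75.32 kip.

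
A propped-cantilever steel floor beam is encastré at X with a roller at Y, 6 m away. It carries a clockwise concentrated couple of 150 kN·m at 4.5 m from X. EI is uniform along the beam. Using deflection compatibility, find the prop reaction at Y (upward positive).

Take the reaction at Y as the redundant and release it; the primary structure is a cantilever fixed at X.
Free-end deflection of the primary structure under the applied loading (downward +):
  clockwise couple 150 at a = 4.5: M₀a(2L − a)/(2EI) = 2531/EI
Flexibility coefficient — unit upward force at Y: δ_{YY} = L³/(3EI) = 72/EI.
The prop prevents deflection at Y: R_Y = δ_0/δ_{YY} = 2531/72 = 35.16 kN.

R_Y = 35.16 kN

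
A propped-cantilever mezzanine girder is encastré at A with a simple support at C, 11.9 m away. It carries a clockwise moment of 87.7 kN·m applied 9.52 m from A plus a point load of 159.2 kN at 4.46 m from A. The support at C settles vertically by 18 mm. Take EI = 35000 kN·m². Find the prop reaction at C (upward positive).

Remove the prop at C; the released (primary) structure is a cantilever built in at A.
Primary-structure tip deflection at C by superposition:
  clockwise couple 87.7 at a = 9.52: M₀a(2L − a)/(2EI) = 5961/EI
  point load 159.2 at a = 4.46: Pa²(3L − a)/(6EI) = 16488/EI
  δ_0 = 22449/EI
Tip deflection under a unit load at C: L³/(3EI) = 561.7/EI.
With EI = 35000 kN·m²: δ_0 = 0.64141 m and δ_{CC} = 0.016049 m/kN.
Compatibility — the beam at C must follow the support down by 0.018 m: δ_0 − R_C·δ_{CC} = 0.018, so R_C = (0.64141 − 0.018)/0.016049 = 38.84 kN.

R_C = 38.84 kN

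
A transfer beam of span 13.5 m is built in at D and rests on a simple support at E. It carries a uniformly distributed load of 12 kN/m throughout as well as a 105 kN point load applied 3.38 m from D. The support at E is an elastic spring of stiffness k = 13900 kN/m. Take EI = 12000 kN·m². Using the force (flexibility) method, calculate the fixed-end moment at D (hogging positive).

M_D = 507.1 kN·m

Release the roller at E. Primary structure: cantilever fixed at D.
Deflection at E on the released cantilever, summing each load's contribution:
  UDL 12: wL⁴/(8EI) = 49823/EI
  point load 105 at a = 3.38: Pa²(3L − a)/(6EI) = 7421/EI
  δ_0 = 57244/EI
Tip deflection under a unit load at E: L³/(3EI) = 820.1/EI.
With EI = 12000 kN·m²: δ_0 = 4.7703 m and δ_{EE} = 0.068344 m/kN.
Compatibility — the spring shortens by R_E/k under the reaction it provides: δ_0 − R_E·δ_{EE} = R_E/k. With 1/k = 0.000072 m/kN, R_E = δ_0 / (δ_{EE} + 1/k) = 4.7703 / (0.068344 + 0.000072) = 69.73 kN.
Moment equilibrium about D: M_D = Σ(load moments about D) − R_E·L = 1448 − 69.73×13.5 = 507.1 kN·m.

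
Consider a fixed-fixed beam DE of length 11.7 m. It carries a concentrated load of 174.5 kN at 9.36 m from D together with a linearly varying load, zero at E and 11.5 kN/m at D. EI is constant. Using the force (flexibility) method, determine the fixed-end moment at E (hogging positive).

M_E = 313.8 kN·m

Release both end moments; the primary structure is a simply-supported span DE with redundants M_D and M_E.
Simple-span end rotations at D and E under the given loads:
  at D: point load 174.5 at a = 9.36: Pab(L + b)/(6LEI) = 764.4/EI
  at E: point load 174.5 at a = 9.36: Pab(L + a)/(6LEI) = 1147/EI
  at D: triangular load, peak 11.5: w₀L³/(45EI) = 409.3/EI
  at E: triangular load, peak 11.5: 7w₀L³/(360EI) = 358.1/EI
  θ_D0 = 1174/EI,  θ_E0 = 1505/EI
Flexibility coefficients: a unit moment at one end gives L/(3EI) there and L/(6EI) at the far end, so f₁₁ = f₂₂ = 3.9/EI and f₁₂ = f₂₁ = 1.95/EI.
Compatibility — zero rotation at each built-in end:
  3.9 M_D + 1.95 M_E = 1174
  1.95 M_D + 3.9 M_E = 1505
Solving the pair gives M_D = 144 kN·m and M_E = 313.8 kN·m (hogging).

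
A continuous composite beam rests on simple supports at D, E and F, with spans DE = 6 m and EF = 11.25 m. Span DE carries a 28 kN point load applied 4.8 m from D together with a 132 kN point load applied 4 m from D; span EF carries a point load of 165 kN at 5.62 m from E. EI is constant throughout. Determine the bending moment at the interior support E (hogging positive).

M_E = 286.5 kN·m

Release continuity at E by inserting a hinge; the redundant is the internal moment M_E. The primary structure is two simply-supported spans DE and EF.
Rotations at E on the released spans (each span's end-slope, ×1/EI):
  span DE: point load 28 at a = 4.8: Pab(L + a)/(6LEI) = 48.38/EI
  span DE: point load 132 at a = 4: Pab(L + a)/(6LEI) = 293.3/EI
  span EF: point load 165 at a = 5.62: Pab(L + b)/(6LEI) = 1306/EI
  relative rotation θ_0 = (341.7 + 1306)/EI = 1647/EI
A unit hogging moment at E produces rotation L₁/(3EI) + L₂/(3EI) = 5.75/EI.
Slope continuity at E: θ_0 = M_E·5.75/EI, so M_E = 1647/5.75 = 286.5 kN·m (hogging).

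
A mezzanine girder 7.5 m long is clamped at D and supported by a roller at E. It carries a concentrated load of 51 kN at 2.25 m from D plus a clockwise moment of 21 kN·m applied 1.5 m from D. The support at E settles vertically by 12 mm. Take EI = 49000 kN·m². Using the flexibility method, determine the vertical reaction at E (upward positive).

R_E = 3.527 kN

Choose R_E as the redundant. The primary structure is the cantilever fixed at D.
Primary-structure tip deflection at E by superposition:
  point load 51 at a = 2.25: Pa²(3L − a)/(6EI) = 871.4/EI
  clockwise couple 21 at a = 1.5: M₀a(2L − a)/(2EI) = 212.6/EI
  δ_0 = 1084/EI
Flexibility coefficient — unit upward force at E: δ_{EE} = L³/(3EI) = 140.6/EI.
With EI = 49000 kN·m²: δ_0 = 0.022123 m and δ_{EE} = 0.00287 m/kN.
Compatibility — the beam at E must follow the support down by 0.012 m: δ_0 − R_E·δ_{EE} = 0.012, so R_E = (0.022123 − 0.012)/0.00287 = 3.527 kN.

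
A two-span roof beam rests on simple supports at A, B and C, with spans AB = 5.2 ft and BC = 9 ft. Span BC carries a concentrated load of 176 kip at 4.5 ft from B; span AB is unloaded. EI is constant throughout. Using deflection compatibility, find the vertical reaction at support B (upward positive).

R_B = 145.1 kip

Insert a hinge at B; M_B is the redundant, and each span becomes simply supported.
Rotations at B on the released spans (each span's end-slope, ×1/EI):
  span BC: point load 176 at a = 4.5: Pab(L + b)/(6LEI) = 891/EI
  relative rotation θ_0 = (0 + 891)/EI = 891/EI
A unit hogging moment at B produces rotation L₁/(3EI) + L₂/(3EI) = 4.733/EI.
Slope continuity at B: θ_0 = M_B·4.733/EI, so M_B = 891/4.733 = 188.2 kip·ft (hogging).
Span AB, ΣM about A with M_B applied at B: R_B^{AB}·5.2 = 0 + 188.2, so R_B^{AB} = 36.2 kip and R_A = 0 − 36.2 = -36.2 kip.
Span BC, ΣM about C: R_B^{BC}·9 = 792 + 188.2, so R_B^{BC} = 108.9 kip and R_C = 176 − 108.9 = 67.08 kip.
R_B = 36.2 + 108.9 = 145.1 kip.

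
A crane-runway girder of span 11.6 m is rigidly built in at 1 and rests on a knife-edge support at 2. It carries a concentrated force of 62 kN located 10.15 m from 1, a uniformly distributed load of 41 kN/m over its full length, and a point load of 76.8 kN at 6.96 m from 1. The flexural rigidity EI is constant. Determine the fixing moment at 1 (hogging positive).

M_1 = 883.5 kN·m

Choose R_2 as the redundant. The primary structure is the cantilever fixed at 1.
Deflection at 2 on the released cantilever, summing each load's contribution:
  point load 62 at a = 10.15: Pa²(3L − a)/(6EI) = 26242/EI
  UDL 41: wL⁴/(8EI) = 92795/EI
  point load 76.8 at a = 6.96: Pa²(3L − a)/(6EI) = 17262/EI
  δ_0 = 136299/EI
Tip deflection under a unit load at 2: L³/(3EI) = 520.3/EI.
The prop prevents deflection at 2: R_2 = δ_0/δ_{22} = 136299/520.3 = 262 kN.
Moment equilibrium about 1: M_1 = Σ(load moments about 1) − R_2·L = 3922 − 262×11.6 = 883.5 kN·m.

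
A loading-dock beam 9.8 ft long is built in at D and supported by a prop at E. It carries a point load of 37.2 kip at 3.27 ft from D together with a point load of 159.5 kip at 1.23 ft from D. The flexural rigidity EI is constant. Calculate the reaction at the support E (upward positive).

Remove the prop at E; the released (primary) structure is a cantilever built in at D.
Deflection at E on the released cantilever, summing each load's contribution:
  point load 37.2 at a = 3.27: Pa²(3L − a)/(6EI) = 1732/EI
  point load 159.5 at a = 1.23: Pa²(3L − a)/(6EI) = 1133/EI
  δ_0 = 2865/EI
Flexibility coefficient — unit upward force at E: δ_{EE} = L³/(3EI) = 313.7/EI.
The prop prevents deflection at E: R_E = δ_0/δ_{EE} = 2865/313.7 = 9.133 kip.

R_E = 9.133 kip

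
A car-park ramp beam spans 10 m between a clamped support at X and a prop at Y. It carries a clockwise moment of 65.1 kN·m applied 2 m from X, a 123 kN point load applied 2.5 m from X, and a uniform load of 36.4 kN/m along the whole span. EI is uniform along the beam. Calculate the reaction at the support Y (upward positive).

R_Y = 150.6 kN

Choose R_Y as the redundant. The primary structure is the cantilever fixed at X.
Primary-structure tip deflection at Y by superposition:
  clockwise couple 65.1 at a = 2: M₀a(2L − a)/(2EI) = 1172/EI
  point load 123 at a = 2.5: Pa²(3L − a)/(6EI) = 3523/EI
  UDL 36.4: wL⁴/(8EI) = 45500/EI
  δ_0 = 50195/EI
Tip deflection under a unit load at Y: L³/(3EI) = 333.3/EI.
Compatibility at Y: δ_0 − R_Y·δ_{YY} = 0, so R_Y = 50195/333.3 = 150.6 kN.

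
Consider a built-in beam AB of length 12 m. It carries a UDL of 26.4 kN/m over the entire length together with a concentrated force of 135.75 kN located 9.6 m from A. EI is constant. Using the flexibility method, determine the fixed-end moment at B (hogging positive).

Take the two fixed-end moments M_A, M_B as redundants; the released structure is the simple span AB.
Simple-span end rotations at A and B under the given loads:
  at A: UDL 26.4: wL³/(24EI) = 1901/EI
  at B: UDL 26.4: wL³/(24EI) = 1901/EI
  at A: point load 135.75 at a = 9.6: Pab(L + b)/(6LEI) = 625.5/EI
  at B: point load 135.75 at a = 9.6: Pab(L + a)/(6LEI) = 938.3/EI
  θ_A0 = 2526/EI,  θ_B0 = 2839/EI
Flexibility coefficients: a unit moment at one end gives L/(3EI) there and L/(6EI) at the far end, so f₁₁ = f₂₂ = 4/EI and f₁₂ = f₂₁ = 2/EI.
Compatibility — zero rotation at each built-in end:
  4 M_A + 2 M_B = 2526
  2 M_A + 4 M_B = 2839
Solving the pair gives M_A = 368.9 kN·m and M_B = 525.3 kN·m (hogging).

M_B = 525.3 kN·m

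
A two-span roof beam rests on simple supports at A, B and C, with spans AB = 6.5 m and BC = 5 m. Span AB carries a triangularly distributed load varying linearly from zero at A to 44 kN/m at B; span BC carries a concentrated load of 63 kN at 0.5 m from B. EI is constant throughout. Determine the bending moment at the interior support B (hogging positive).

M_B = 81.76 kN·m

Release continuity at B by inserting a hinge; the redundant is the internal moment M_B. The primary structure is two simply-supported spans AB and BC.
Rotations at B on the released spans (each span's end-slope, ×1/EI):
  span AB: triangular load, peak 44: w₀L³/(45EI) = 268.5/EI
  span BC: point load 63 at a = 0.5: Pab(L + b)/(6LEI) = 44.89/EI
  relative rotation θ_0 = (268.5 + 44.89)/EI = 313.4/EI
A unit hogging moment at B produces rotation L₁/(3EI) + L₂/(3EI) = 3.833/EI.
Compatibility: M_B·(L₁+L₂)/(3EI) = θ_0, giving M_B = 81.76 kN·m (hogging).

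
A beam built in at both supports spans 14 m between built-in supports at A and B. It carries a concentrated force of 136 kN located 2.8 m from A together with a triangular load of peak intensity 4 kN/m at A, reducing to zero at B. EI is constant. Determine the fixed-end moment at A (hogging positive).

Release both end moments; the primary structure is a simply-supported span AB with redundants M_A and M_B.
Simple-span end rotations at A and B under the given loads:
  at A: point load 136 at a = 2.8: Pab(L + b)/(6LEI) = 1279/EI
  at B: point load 136 at a = 2.8: Pab(L + a)/(6LEI) = 853/EI
  at A: triangular load, peak 4: w₀L³/(45EI) = 243.9/EI
  at B: triangular load, peak 4: 7w₀L³/(360EI) = 213.4/EI
  θ_A0 = 1523/EI,  θ_B0 = 1066/EI
Flexibility coefficients: a unit moment at one end gives L/(3EI) there and L/(6EI) at the far end, so f₁₁ = f₂₂ = 4.667/EI and f₁₂ = f₂₁ = 2.333/EI.
Compatibility — zero rotation at each built-in end:
  4.667 M_A + 2.333 M_B = 1523
  2.333 M_A + 4.667 M_B = 1066
Solving the pair gives M_A = 282.9 kN·m and M_B = 87.06 kN·m (hogging).

M_A = 282.9 kN·m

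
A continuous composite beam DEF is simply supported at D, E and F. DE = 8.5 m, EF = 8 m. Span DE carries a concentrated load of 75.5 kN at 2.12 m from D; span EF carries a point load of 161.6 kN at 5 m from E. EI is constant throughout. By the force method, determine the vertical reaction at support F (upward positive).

R_F = 83.54 kN

Insert a hinge at E; M_E is the redundant, and each span becomes simply supported.
Discontinuity in slope at E on the released structure — sum the simple-span end rotations:
  span DE: point load 75.5 at a = 2.12: Pab(L + a)/(6LEI) = 212.6/EI
  span EF: point load 161.6 at a = 5: Pab(L + b)/(6LEI) = 555.5/EI
  relative rotation θ_0 = (212.6 + 555.5)/EI = 768.1/EI
A unit hogging moment at E produces rotation L₁/(3EI) + L₂/(3EI) = 5.5/EI.
Compatibility: M_E·(L₁+L₂)/(3EI) = θ_0, giving M_E = 139.7 kN·m (hogging).
Span EF, ΣM about F: R_E^{EF}·8 = 484.8 + 139.7, so R_E^{EF} = 78.06 kN and R_F = 161.6 − 78.06 = 83.54 kN.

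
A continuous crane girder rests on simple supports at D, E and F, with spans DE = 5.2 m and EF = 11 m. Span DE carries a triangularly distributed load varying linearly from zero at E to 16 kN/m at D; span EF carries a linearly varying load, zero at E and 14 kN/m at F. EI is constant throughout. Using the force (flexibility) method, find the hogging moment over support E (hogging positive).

M_E = 75.2 kN·m

Release continuity at E by inserting a hinge; the redundant is the internal moment M_E. The primary structure is two simply-supported spans DE and EF.
Rotations at E on the released spans (each span's end-slope, ×1/EI):
  span DE: triangular load, peak 16: 7w₀L³/(360EI) = 43.74/EI
  span EF: triangular load, peak 14: 7w₀L³/(360EI) = 362.3/EI
  relative rotation θ_0 = (43.74 + 362.3)/EI = 406.1/EI
A unit hogging moment at E produces rotation L₁/(3EI) + L₂/(3EI) = 5.4/EI.
Slope continuity at E: θ_0 = M_E·5.4/EI, so M_E = 406.1/5.4 = 75.2 kN·m (hogging).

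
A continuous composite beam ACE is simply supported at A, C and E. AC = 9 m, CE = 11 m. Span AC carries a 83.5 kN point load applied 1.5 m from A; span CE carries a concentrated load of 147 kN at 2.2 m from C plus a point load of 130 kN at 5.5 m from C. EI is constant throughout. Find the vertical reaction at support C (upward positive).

R_C = 257.7 kN

Release continuity at C by inserting a hinge; the redundant is the internal moment M_C. The primary structure is two simply-supported spans AC and CE.
Rotations at C on the released spans (each span's end-slope, ×1/EI):
  span AC: point load 83.5 at a = 1.5: Pab(L + a)/(6LEI) = 182.7/EI
  span CE: point load 147 at a = 2.2: Pab(L + b)/(6LEI) = 853.8/EI
  span CE: point load 130 at a = 5.5: Pab(L + b)/(6LEI) = 983.1/EI
  relative rotation θ_0 = (182.7 + 1837)/EI = 2020/EI
A unit hogging moment at C produces rotation L₁/(3EI) + L₂/(3EI) = 6.667/EI.
Compatibility: M_C·(L₁+L₂)/(3EI) = θ_0, giving M_C = 302.9 kN·m (hogging).
Span AC, ΣM about A with M_C applied at C: R_C^{AC}·9 = 125.2 + 302.9, so R_C^{AC} = 47.58 kN and R_A = 83.5 − 47.58 = 35.92 kN.
Span CE, ΣM about E: R_C^{CE}·11 = 2009 + 302.9, so R_C^{CE} = 210.1 kN and R_E = 277 − 210.1 = 66.86 kN.
R_C = 47.58 + 210.1 = 257.7 kN.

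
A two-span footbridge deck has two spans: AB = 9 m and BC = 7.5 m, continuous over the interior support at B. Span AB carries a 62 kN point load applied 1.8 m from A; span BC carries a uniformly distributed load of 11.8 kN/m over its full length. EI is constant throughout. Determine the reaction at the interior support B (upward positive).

R_B = 73.01 kN

Take M_B as the redundant. Released structure: two simple spans AB and BC with a hinge at B.
End slopes at the hinge B, treating each span as simply supported:
  span AB: point load 62 at a = 1.8: Pab(L + a)/(6LEI) = 160.7/EI
  span BC: UDL 11.8: wL³/(24EI) = 207.4/EI
  relative rotation θ_0 = (160.7 + 207.4)/EI = 368.1/EI
A unit hogging moment at B produces rotation L₁/(3EI) + L₂/(3EI) = 5.5/EI.
Compatibility: M_B·(L₁+L₂)/(3EI) = θ_0, giving M_B = 66.93 kN·m (hogging).
Span AB, ΣM about A with M_B applied at B: R_B^{AB}·9 = 111.6 + 66.93, so R_B^{AB} = 19.84 kN and R_A = 62 − 19.84 = 42.16 kN.
Span BC, ΣM about C: R_B^{BC}·7.5 = 331.9 + 66.93, so R_B^{BC} = 53.17 kN and R_C = 88.5 − 53.17 = 35.33 kN.
R_B = 19.84 + 53.17 = 73.01 kN.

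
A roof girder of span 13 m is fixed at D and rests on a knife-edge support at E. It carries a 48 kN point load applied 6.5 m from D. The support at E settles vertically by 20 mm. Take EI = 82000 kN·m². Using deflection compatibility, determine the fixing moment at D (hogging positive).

Remove the prop at E; the released (primary) structure is a cantilever built in at D.
Free-end deflection of the primary structure under the applied loading (downward +):
  point load 48 at a = 6.5: Pa²(3L − a)/(6EI) = 10985/EI
Tip deflection under a unit load at E: L³/(3EI) = 732.3/EI.
With EI = 82000 kN·m²: δ_0 = 0.13396 m and δ_{EE} = 0.008931 m/kN.
Compatibility — the beam at E must follow the support down by 0.02 m: δ_0 − R_E·δ_{EE} = 0.02, so R_E = (0.13396 − 0.02)/0.008931 = 12.76 kN.
Moment equilibrium about D: M_D = Σ(load moments about D) − R_E·L = 312 − 12.76×13 = 146.1 kN·m.

M_D = 146.1 kN·m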